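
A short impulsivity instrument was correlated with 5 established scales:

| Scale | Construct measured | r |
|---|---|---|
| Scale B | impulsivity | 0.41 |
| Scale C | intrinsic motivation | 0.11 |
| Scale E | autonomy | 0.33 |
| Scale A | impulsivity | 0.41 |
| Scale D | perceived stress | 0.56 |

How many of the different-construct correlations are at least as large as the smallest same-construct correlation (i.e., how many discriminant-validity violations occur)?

Convergent (same construct = impulsivity): Scale B, Scale A.
Smallest convergent = 0.41. Discriminant values: 0.11, 0.33, 0.56; count ≥ 0.41 → 1.

1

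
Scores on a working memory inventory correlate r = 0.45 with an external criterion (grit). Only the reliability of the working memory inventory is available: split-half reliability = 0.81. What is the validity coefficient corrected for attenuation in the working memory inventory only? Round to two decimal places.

0.50

Single correction: r_c = r_obs / √r_xx = 0.45 / √0.81 = 0.45 / 0.9000 ≈ 0.50.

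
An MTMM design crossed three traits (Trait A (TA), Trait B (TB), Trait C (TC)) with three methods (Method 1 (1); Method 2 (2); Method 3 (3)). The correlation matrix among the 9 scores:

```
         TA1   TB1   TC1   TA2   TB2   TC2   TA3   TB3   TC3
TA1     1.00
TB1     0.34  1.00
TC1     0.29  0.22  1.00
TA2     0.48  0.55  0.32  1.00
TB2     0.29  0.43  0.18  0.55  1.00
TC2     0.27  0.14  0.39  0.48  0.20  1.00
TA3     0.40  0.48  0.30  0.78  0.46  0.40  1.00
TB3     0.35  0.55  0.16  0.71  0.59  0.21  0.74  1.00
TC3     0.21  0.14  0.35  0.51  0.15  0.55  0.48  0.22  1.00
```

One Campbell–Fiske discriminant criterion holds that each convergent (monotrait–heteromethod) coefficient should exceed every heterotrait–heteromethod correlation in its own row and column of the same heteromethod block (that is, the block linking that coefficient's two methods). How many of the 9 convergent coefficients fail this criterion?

Checking each validity diagonal entry against its comparison values:
TA (methods 1·2): 0.48 vs {0.29, 0.55, 0.27, 0.32} → fail.
TA (methods 1·3): 0.40 vs {0.35, 0.48, 0.21, 0.30} → fail.
TA (methods 2·3): 0.78 vs {0.71, 0.46, 0.51, 0.40} → pass.
TB (methods 1·2): 0.43 vs {0.55, 0.29, 0.14, 0.18} → fail.
TB (methods 1·3): 0.55 vs {0.48, 0.35, 0.14, 0.16} → pass.
TB (methods 2·3): 0.59 vs {0.46, 0.71, 0.15, 0.21} → fail.
TC (methods 1·2): 0.39 vs {0.32, 0.27, 0.18, 0.14} → pass.
TC (methods 1·3): 0.35 vs {0.30, 0.21, 0.16, 0.14} → pass.
TC (methods 2·3): 0.55 vs {0.40, 0.51, 0.21, 0.15} → pass.
4 of 9 fail.

4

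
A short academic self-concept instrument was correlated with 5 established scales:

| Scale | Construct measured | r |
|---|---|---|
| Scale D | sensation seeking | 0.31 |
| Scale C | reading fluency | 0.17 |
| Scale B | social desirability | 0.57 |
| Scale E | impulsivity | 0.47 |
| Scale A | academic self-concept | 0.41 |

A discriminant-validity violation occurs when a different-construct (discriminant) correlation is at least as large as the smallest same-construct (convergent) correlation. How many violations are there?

2

Convergent (same construct = academic self-concept): Scale A.
Smallest convergent = 0.41. Discriminant values: 0.31, 0.17, 0.57, 0.47; count ≥ 0.41 → 2.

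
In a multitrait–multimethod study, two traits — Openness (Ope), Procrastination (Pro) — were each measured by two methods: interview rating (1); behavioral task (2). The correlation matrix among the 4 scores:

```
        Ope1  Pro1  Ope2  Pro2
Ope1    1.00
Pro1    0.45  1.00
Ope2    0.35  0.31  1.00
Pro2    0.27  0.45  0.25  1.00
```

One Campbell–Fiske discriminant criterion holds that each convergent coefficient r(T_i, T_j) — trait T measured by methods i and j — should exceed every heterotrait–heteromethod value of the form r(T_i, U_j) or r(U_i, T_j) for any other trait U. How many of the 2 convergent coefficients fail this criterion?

Each convergent coefficient versus the relevant comparison correlations:
Ope (methods 1·2): 0.35 vs {0.27, 0.31} → pass.
Pro (methods 1·2): 0.45 vs {0.31, 0.27} → pass.
0 of 2 fail.

0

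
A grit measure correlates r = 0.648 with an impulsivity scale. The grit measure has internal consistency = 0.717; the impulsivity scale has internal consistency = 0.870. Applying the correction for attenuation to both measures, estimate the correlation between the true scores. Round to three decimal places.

r_true = r_obs / √(r_xx · r_yy) = 0.648 / √(0.717 × 0.870) = 0.648 / √0.623790 = 0.648 / 0.7898 ≈ 0.820.

0.820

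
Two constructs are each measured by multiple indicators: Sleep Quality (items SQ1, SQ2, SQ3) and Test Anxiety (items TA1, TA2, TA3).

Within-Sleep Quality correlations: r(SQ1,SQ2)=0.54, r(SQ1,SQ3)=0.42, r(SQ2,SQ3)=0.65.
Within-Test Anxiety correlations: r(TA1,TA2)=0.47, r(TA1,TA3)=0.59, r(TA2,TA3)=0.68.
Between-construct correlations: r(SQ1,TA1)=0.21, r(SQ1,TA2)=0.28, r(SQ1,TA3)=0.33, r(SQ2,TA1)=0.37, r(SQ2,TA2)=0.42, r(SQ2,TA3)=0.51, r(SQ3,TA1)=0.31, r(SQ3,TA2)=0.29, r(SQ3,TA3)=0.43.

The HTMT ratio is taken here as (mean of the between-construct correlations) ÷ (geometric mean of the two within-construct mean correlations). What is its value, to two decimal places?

0.63

Mean between = 3.15/9 = 0.3500.
Mean within-SQ = 1.61/3 = 0.5367; mean within-TA = 1.74/3 = 0.5800.
Geometric mean = √(0.5367 × 0.5800) = 0.5579.
HTMT = 0.3500 / 0.5579 = 0.63.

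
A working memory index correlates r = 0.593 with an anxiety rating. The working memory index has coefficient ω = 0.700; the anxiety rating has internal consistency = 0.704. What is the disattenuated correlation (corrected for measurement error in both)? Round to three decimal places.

0.845

r_true = r_obs / √(r_xx · r_yy) = 0.593 / √(0.700 × 0.704) = 0.593 / √0.492800 = 0.593 / 0.7020 ≈ 0.845.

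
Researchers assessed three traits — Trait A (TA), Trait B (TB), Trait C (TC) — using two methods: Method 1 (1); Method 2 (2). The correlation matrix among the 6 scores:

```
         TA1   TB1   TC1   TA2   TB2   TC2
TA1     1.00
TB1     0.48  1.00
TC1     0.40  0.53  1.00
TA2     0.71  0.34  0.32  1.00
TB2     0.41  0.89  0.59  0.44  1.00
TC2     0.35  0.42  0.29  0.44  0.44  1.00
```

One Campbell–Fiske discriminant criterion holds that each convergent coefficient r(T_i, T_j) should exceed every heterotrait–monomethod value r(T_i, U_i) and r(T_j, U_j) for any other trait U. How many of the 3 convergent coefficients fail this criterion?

Each convergent coefficient versus the relevant comparison correlations:
TA (methods 1·2): 0.71 vs {0.48, 0.44, 0.40, 0.44} → pass.
TB (methods 1·2): 0.89 vs {0.48, 0.44, 0.53, 0.44} → pass.
TC (methods 1·2): 0.29 vs {0.40, 0.44, 0.53, 0.44} → fail.
1 of 3 fail.

1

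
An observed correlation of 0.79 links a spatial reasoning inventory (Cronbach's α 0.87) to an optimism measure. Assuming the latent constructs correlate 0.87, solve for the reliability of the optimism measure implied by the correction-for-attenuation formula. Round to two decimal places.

0.95

r_true = r_obs / √(r_xx · r_yy) ⇒ 0.87 = 0.79 / √(0.87 · r_yy).
√(0.87 · r_yy) = 0.79 / 0.87 = 0.9080; 0.87 · r_yy = 0.8245; r_yy = 0.8245 / 0.87 ≈ 0.95.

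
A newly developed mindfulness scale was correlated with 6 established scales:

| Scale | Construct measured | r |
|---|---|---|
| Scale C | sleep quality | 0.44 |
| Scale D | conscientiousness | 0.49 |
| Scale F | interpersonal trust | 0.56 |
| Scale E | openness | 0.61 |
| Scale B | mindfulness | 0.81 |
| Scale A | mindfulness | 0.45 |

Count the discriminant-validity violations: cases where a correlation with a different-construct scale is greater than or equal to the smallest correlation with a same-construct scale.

3

Convergent (same construct = mindfulness): Scale B, Scale A.
Smallest convergent = 0.45. Discriminant values: 0.44, 0.49, 0.56, 0.61; count ≥ 0.45 → 3.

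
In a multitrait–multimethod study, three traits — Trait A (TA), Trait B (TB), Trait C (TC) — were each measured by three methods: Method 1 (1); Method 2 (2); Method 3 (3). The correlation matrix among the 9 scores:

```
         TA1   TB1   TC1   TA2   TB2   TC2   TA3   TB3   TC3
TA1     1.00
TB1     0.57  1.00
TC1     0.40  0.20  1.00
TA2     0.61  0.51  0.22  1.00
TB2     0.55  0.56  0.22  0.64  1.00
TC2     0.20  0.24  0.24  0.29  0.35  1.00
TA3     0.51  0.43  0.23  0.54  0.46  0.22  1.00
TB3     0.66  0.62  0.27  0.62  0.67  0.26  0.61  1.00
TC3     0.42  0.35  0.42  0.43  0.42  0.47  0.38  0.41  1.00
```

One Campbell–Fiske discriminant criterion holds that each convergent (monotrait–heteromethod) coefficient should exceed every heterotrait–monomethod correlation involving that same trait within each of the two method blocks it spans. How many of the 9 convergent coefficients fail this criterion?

5

Checking each validity diagonal entry against its comparison values:
TA (methods 1·2): 0.61 vs {0.57, 0.64, 0.40, 0.29} → fail.
TA (methods 1·3): 0.51 vs {0.57, 0.61, 0.40, 0.38} → fail.
TA (methods 2·3): 0.54 vs {0.64, 0.61, 0.29, 0.38} → fail.
TB (methods 1·2): 0.56 vs {0.57, 0.64, 0.20, 0.35} → fail.
TB (methods 1·3): 0.62 vs {0.57, 0.61, 0.20, 0.41} → pass.
TB (methods 2·3): 0.67 vs {0.64, 0.61, 0.35, 0.41} → pass.
TC (methods 1·2): 0.24 vs {0.40, 0.29, 0.20, 0.35} → fail.
TC (methods 1·3): 0.42 vs {0.40, 0.38, 0.20, 0.41} → pass.
TC (methods 2·3): 0.47 vs {0.29, 0.38, 0.35, 0.41} → pass.
5 of 9 fail.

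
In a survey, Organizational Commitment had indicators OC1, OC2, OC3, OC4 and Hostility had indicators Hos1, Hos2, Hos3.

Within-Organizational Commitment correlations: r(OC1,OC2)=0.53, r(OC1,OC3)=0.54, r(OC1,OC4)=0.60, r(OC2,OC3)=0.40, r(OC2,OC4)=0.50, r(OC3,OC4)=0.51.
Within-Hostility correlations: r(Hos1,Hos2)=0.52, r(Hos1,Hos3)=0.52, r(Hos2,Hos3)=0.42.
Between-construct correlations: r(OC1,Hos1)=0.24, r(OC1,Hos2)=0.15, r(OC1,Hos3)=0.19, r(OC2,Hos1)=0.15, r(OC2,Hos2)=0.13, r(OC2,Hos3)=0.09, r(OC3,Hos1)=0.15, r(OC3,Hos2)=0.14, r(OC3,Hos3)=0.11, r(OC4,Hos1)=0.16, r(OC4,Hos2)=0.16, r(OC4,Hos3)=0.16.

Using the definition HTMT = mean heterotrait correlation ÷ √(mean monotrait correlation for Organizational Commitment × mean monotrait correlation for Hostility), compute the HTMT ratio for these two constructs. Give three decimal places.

0.305

Mean between = 1.83/12 = 0.1525.
Mean within-OC = 3.08/6 = 0.5133; mean within-Hos = 1.46/3 = 0.4867.
Geometric mean = √(0.5133 × 0.4867) = 0.4998.
HTMT = 0.1525 / 0.4998 = 0.305.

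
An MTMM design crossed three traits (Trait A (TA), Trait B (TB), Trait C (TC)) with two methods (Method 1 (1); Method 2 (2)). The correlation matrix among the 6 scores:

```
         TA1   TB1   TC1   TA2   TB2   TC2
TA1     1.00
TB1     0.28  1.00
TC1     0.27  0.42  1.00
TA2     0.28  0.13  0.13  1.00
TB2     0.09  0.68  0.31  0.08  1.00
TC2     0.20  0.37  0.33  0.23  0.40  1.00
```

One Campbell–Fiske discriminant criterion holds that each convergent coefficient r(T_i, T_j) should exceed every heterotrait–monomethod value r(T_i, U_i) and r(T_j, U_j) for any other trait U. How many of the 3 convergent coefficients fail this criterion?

Convergent coefficients and their comparison sets:
TA (methods 1·2): 0.28 vs {0.28, 0.08, 0.27, 0.23} → fail.
TB (methods 1·2): 0.68 vs {0.28, 0.08, 0.42, 0.40} → pass.
TC (methods 1·2): 0.33 vs {0.27, 0.23, 0.42, 0.40} → fail.
2 of 3 fail.

2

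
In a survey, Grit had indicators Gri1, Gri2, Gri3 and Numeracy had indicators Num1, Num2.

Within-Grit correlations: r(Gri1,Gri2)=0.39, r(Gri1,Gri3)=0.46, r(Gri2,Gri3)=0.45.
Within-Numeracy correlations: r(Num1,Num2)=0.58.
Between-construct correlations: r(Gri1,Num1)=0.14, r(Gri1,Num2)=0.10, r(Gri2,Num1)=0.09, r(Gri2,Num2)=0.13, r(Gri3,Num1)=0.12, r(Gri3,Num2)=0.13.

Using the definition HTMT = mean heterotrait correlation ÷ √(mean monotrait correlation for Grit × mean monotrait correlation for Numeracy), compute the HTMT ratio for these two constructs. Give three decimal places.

0.236

Mean heterotrait r = 0.71/6 = 0.1183.
Mean within-Gri = 1.30/3 = 0.4333; mean within-Num = 0.58/1 = 0.5800.
Geometric mean = √(0.4333 × 0.5800) = 0.5013.
HTMT = 0.1183 / 0.5013 = 0.236.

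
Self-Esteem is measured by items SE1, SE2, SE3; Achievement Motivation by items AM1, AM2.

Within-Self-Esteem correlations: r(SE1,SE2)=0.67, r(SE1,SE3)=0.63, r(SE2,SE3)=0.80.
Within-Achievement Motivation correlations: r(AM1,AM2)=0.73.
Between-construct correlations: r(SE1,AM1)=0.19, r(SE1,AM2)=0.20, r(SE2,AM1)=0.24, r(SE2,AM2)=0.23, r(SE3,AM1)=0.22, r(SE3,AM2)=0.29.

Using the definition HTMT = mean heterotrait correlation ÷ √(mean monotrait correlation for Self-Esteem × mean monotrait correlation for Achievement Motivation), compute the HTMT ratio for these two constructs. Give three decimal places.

Mean between = 1.37/6 = 0.2283.
Mean within-SE = 2.10/3 = 0.7000; mean within-AM = 0.73/1 = 0.7300.
Geometric mean = √(0.7000 × 0.7300) = 0.7148.
HTMT = 0.2283 / 0.7148 = 0.319.

0.319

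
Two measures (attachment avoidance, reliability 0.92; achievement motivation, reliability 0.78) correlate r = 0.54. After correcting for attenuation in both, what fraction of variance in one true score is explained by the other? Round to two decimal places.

0.41

Disattenuated r = 0.54 / √(0.92 × 0.78) = 0.54 / 0.8471 = 0.6375.
Shared true-score variance = 0.6375² = 0.4064 ≈ 0.41.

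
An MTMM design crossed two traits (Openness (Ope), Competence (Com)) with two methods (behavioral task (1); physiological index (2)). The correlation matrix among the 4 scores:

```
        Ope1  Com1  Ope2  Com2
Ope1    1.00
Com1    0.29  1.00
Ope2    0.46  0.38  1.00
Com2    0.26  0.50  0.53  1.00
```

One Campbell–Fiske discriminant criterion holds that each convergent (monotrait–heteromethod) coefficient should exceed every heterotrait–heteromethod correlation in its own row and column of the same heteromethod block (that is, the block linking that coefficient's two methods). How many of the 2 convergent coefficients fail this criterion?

Convergent coefficients and their comparison sets:
Ope (methods 1·2): 0.46 vs {0.26, 0.38} → pass.
Com (methods 1·2): 0.50 vs {0.38, 0.26} → pass.
0 of 2 fail.

0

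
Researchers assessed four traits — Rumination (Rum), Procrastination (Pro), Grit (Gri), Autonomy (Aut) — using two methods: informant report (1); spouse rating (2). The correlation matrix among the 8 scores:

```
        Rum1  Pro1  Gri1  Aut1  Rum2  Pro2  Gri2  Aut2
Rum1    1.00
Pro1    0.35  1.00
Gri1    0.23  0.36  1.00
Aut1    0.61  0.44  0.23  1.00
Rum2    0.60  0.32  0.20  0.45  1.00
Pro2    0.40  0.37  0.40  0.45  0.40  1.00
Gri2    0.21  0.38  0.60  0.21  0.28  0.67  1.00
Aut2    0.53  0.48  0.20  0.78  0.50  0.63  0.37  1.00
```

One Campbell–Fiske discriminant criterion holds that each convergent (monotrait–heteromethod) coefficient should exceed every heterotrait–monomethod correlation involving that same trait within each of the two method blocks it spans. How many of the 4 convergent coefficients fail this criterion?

3

Checking each validity diagonal entry against its comparison values:
Rum (methods 1·2): 0.60 vs {0.35, 0.40, 0.23, 0.28, 0.61, 0.50} → fail.
Pro (methods 1·2): 0.37 vs {0.35, 0.40, 0.36, 0.67, 0.44, 0.63} → fail.
Gri (methods 1·2): 0.60 vs {0.23, 0.28, 0.36, 0.67, 0.23, 0.37} → fail.
Aut (methods 1·2): 0.78 vs {0.61, 0.50, 0.44, 0.63, 0.23, 0.37} → pass.
3 of 4 fail.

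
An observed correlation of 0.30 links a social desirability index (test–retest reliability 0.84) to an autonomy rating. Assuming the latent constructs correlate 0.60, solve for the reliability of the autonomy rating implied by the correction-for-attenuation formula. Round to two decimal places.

r_true = r_obs / √(r_xx · r_yy) ⇒ 0.60 = 0.30 / √(0.84 · r_yy).
√(0.84 · r_yy) = 0.30 / 0.60 = 0.5000; 0.84 · r_yy = 0.2500; r_yy = 0.2500 / 0.84 ≈ 0.30.

0.30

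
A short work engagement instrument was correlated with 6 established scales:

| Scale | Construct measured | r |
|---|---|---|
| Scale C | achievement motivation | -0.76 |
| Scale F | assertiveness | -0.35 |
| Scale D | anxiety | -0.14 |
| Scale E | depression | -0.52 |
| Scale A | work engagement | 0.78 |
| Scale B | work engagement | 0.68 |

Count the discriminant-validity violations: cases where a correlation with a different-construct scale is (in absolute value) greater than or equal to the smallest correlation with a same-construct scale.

1

Convergent (same construct = work engagement): Scale A, Scale B.
Smallest convergent = 0.68. Discriminant |r|: 0.76, 0.35, 0.14, 0.52; count ≥ 0.68 → 1.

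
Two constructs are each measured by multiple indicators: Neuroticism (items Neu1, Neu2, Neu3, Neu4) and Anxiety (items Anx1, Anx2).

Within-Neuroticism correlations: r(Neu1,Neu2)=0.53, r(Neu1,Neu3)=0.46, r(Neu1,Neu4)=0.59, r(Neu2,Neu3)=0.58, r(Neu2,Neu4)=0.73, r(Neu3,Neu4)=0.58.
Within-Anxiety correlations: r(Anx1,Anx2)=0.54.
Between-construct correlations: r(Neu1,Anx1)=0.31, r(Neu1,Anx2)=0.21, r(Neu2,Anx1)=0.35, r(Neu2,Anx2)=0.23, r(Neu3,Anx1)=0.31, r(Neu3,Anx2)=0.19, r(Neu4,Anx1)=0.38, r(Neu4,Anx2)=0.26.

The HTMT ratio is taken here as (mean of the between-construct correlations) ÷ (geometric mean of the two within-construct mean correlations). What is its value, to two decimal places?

Mean between = 2.24/8 = 0.2800.
Mean within-Neu = 3.47/6 = 0.5783; mean within-Anx = 0.54/1 = 0.5400.
Geometric mean = √(0.5783 × 0.5400) = 0.5588.
HTMT = 0.2800 / 0.5588 = 0.50.

0.50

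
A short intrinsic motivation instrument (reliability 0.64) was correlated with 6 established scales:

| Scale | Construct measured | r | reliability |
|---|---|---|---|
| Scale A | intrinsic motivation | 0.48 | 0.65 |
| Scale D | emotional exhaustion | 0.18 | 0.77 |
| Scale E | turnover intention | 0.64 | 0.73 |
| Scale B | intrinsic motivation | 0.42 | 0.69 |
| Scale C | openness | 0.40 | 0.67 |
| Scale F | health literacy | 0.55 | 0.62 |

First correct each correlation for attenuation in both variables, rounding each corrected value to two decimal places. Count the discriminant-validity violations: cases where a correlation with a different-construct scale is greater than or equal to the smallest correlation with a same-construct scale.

Disattenuated r (r / √(r_scale · r_new)):
  Scale A (conv): 0.48 / √(0.65·0.64) = 0.74
  Scale D (disc): 0.18 / √(0.77·0.64) = 0.26
  Scale E (disc): 0.64 / √(0.73·0.64) = 0.94
  Scale B (conv): 0.42 / √(0.69·0.64) = 0.63
  Scale C (disc): 0.40 / √(0.67·0.64) = 0.61
  Scale F (disc): 0.55 / √(0.62·0.64) = 0.87
Smallest convergent = 0.63. Discriminant values: 0.26, 0.94, 0.61, 0.87; count ≥ 0.63 → 2.

2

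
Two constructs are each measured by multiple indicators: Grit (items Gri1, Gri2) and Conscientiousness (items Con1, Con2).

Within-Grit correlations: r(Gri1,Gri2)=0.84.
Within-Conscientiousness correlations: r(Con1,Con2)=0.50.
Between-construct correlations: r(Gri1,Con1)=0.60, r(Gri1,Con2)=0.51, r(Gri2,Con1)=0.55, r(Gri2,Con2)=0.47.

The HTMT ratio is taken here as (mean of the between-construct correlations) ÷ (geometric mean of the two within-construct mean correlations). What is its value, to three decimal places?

Mean heterotrait r = 2.13/4 = 0.5325.
Mean within-Gri = 0.84/1 = 0.8400; mean within-Con = 0.50/1 = 0.5000.
Geometric mean = √(0.8400 × 0.5000) = 0.6481.
HTMT = 0.5325 / 0.6481 = 0.822.

0.822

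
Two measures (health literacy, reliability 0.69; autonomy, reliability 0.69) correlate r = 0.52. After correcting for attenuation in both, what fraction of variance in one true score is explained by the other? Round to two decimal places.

Disattenuated r = 0.52 / √(0.69 × 0.69) = 0.52 / 0.6900 = 0.7536.
Shared true-score variance = 0.7536² = 0.5679 ≈ 0.57.

0.57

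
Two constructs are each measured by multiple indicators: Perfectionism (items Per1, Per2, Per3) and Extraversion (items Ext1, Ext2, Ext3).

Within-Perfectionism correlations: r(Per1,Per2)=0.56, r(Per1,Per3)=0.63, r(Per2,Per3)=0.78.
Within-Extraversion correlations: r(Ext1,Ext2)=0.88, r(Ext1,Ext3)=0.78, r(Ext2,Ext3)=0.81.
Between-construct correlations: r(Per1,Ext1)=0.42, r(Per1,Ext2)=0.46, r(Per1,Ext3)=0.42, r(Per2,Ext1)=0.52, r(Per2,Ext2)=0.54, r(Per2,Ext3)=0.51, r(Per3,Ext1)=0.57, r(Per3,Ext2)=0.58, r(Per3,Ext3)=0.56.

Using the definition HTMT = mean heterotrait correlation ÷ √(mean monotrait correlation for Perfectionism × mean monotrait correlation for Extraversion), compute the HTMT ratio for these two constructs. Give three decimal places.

Mean between = 4.58/9 = 0.5089.
Mean within-Per = 1.97/3 = 0.6567; mean within-Ext = 2.47/3 = 0.8233.
Geometric mean = √(0.6567 × 0.8233) = 0.7353.
HTMT = 0.5089 / 0.7353 = 0.692.

0.692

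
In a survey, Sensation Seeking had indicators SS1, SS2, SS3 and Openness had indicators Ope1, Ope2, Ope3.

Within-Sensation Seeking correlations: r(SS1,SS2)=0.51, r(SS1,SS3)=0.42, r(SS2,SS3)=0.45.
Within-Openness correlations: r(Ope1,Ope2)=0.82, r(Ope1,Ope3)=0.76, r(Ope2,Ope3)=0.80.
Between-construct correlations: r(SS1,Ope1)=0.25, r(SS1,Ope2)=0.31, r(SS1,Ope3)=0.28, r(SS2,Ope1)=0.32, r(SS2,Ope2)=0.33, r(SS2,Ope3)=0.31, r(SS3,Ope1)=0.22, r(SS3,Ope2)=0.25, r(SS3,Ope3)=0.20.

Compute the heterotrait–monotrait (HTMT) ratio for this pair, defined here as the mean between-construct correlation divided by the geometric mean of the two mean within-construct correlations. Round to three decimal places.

0.454

Mean between = 2.47/9 = 0.2744.
Mean within-SS = 1.38/3 = 0.4600; mean within-Ope = 2.38/3 = 0.7933.
Geometric mean = √(0.4600 × 0.7933) = 0.6041.
HTMT = 0.2744 / 0.6041 = 0.454.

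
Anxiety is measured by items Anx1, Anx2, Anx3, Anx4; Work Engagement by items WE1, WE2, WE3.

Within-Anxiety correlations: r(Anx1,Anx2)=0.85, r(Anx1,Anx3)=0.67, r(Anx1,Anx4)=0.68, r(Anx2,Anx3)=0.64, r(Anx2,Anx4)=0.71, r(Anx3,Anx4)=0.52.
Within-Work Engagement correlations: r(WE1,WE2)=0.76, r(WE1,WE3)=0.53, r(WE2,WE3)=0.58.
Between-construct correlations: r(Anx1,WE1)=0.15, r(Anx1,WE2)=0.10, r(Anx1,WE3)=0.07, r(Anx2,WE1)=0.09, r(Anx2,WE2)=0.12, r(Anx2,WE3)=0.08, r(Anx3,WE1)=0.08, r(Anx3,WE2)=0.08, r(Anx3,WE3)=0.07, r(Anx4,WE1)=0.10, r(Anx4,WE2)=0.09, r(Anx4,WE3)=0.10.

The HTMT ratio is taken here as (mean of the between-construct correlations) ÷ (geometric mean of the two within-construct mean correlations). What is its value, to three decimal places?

Mean between = 1.13/12 = 0.0942.
Mean within-Anx = 4.07/6 = 0.6783; mean within-WE = 1.87/3 = 0.6233.
Geometric mean = √(0.6783 × 0.6233) = 0.6502.
HTMT = 0.0942 / 0.6502 = 0.145.

0.145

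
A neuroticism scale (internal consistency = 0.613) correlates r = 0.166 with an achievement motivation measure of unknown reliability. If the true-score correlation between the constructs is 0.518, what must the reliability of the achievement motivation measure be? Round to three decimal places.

0.168

r_true = r_obs / √(r_xx · r_yy) ⇒ 0.518 = 0.166 / √(0.613 · r_yy).
√(0.613 · r_yy) = 0.166 / 0.518 = 0.3205; 0.613 · r_yy = 0.1027; r_yy = 0.1027 / 0.613 ≈ 0.168.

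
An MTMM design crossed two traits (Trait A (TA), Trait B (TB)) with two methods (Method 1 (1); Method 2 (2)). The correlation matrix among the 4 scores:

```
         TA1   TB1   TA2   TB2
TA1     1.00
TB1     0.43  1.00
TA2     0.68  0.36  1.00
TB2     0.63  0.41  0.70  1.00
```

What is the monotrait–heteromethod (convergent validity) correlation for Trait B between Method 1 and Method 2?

0.41

Same trait (TB), different methods: r(TB1, TB2) = 0.41.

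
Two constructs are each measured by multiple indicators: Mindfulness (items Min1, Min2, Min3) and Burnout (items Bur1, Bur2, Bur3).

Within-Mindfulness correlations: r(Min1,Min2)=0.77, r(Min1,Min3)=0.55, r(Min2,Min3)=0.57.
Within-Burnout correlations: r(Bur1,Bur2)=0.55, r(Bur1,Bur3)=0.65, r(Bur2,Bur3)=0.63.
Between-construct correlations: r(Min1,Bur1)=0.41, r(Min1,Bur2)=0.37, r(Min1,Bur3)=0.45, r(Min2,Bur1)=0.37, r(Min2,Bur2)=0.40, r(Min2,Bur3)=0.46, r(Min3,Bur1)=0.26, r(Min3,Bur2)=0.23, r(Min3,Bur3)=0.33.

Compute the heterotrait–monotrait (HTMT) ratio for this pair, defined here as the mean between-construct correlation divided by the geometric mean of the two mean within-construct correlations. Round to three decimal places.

0.588

Mean between = 3.28/9 = 0.3644.
Mean within-Min = 1.89/3 = 0.6300; mean within-Bur = 1.83/3 = 0.6100.
Geometric mean = √(0.6300 × 0.6100) = 0.6199.
HTMT = 0.3644 / 0.6199 = 0.588.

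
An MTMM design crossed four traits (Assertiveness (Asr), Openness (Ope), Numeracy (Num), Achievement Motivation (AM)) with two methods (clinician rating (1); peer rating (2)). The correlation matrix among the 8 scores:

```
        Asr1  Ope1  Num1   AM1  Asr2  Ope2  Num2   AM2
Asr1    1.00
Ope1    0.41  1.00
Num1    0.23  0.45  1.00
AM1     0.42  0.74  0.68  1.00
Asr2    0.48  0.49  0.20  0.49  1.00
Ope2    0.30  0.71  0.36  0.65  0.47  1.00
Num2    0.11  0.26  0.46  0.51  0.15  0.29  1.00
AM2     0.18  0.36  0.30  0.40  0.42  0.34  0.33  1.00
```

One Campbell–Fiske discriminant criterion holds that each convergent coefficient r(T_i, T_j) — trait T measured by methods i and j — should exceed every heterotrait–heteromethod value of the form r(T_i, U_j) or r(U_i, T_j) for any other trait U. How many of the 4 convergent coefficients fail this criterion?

Convergent coefficients and their comparison sets:
Asr (methods 1·2): 0.48 vs {0.30, 0.49, 0.11, 0.20, 0.18, 0.49} → fail.
Ope (methods 1·2): 0.71 vs {0.49, 0.30, 0.26, 0.36, 0.36, 0.65} → pass.
Num (methods 1·2): 0.46 vs {0.20, 0.11, 0.36, 0.26, 0.30, 0.51} → fail.
AM (methods 1·2): 0.40 vs {0.49, 0.18, 0.65, 0.36, 0.51, 0.30} → fail.
3 of 4 fail.

3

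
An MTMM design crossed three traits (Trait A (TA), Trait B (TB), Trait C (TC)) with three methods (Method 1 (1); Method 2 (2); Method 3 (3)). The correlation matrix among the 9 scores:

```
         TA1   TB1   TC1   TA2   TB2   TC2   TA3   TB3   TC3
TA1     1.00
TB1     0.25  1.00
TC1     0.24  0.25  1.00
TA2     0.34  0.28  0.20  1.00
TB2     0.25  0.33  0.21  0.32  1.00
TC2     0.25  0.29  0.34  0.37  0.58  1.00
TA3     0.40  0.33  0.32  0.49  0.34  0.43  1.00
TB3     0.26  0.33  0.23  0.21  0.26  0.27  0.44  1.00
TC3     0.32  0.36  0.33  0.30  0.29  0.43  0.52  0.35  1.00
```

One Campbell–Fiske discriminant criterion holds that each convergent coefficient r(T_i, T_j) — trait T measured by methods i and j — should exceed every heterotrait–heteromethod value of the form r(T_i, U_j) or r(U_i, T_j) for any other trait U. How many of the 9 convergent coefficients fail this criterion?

Convergent coefficients and their comparison sets:
TA (methods 1·2): 0.34 vs {0.25, 0.28, 0.25, 0.20} → pass.
TA (methods 1·3): 0.40 vs {0.26, 0.33, 0.32, 0.32} → pass.
TA (methods 2·3): 0.49 vs {0.21, 0.34, 0.30, 0.43} → pass.
TB (methods 1·2): 0.33 vs {0.28, 0.25, 0.29, 0.21} → pass.
TB (methods 1·3): 0.33 vs {0.33, 0.26, 0.36, 0.23} → fail.
TB (methods 2·3): 0.26 vs {0.34, 0.21, 0.29, 0.27} → fail.
TC (methods 1·2): 0.34 vs {0.20, 0.25, 0.21, 0.29} → pass.
TC (methods 1·3): 0.33 vs {0.32, 0.32, 0.23, 0.36} → fail.
TC (methods 2·3): 0.43 vs {0.43, 0.30, 0.27, 0.29} → fail.
4 of 9 fail.

4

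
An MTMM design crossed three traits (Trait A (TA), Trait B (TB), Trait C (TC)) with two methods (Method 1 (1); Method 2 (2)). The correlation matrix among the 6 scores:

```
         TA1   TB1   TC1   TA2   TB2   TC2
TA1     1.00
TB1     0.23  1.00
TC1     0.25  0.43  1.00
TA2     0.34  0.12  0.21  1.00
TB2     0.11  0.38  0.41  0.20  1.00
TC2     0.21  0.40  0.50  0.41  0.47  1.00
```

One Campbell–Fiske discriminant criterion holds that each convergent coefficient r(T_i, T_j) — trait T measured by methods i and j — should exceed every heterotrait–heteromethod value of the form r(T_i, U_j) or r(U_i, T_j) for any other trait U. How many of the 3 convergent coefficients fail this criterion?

Checking each validity diagonal entry against its comparison values:
TA (methods 1·2): 0.34 vs {0.11, 0.12, 0.21, 0.21} → pass.
TB (methods 1·2): 0.38 vs {0.12, 0.11, 0.40, 0.41} → fail.
TC (methods 1·2): 0.50 vs {0.21, 0.21, 0.41, 0.40} → pass.
1 of 3 fail.

1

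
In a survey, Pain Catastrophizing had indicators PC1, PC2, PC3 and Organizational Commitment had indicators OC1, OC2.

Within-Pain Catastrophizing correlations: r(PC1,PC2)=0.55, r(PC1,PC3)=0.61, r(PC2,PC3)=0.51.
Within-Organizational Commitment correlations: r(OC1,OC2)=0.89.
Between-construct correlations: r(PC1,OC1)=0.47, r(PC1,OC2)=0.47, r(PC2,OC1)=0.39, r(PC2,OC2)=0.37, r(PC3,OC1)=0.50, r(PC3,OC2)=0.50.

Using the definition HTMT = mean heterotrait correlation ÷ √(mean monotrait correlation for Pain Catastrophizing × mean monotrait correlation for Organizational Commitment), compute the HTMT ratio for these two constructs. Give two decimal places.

Mean heterotrait r = 2.70/6 = 0.4500.
Mean within-PC = 1.67/3 = 0.5567; mean within-OC = 0.89/1 = 0.8900.
Geometric mean = √(0.5567 × 0.8900) = 0.7039.
HTMT = 0.4500 / 0.7039 = 0.64.

0.64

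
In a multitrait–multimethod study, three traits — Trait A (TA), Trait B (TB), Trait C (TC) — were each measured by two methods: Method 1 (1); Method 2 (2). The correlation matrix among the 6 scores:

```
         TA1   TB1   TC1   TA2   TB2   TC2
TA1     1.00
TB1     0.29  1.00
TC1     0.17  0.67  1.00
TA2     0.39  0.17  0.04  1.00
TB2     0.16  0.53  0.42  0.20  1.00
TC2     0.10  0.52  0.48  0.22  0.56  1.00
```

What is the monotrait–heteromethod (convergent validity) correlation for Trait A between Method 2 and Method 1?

0.39

Same trait (TA), different methods: r(TA2, TA1) = 0.39.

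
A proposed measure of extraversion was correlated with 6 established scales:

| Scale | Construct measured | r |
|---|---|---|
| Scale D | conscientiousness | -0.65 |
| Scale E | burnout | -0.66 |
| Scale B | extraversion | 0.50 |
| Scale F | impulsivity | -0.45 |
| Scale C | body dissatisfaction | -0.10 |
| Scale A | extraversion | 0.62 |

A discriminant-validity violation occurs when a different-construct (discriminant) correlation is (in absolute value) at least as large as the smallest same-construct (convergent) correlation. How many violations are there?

Convergent (same construct = extraversion): Scale B, Scale A.
Smallest convergent = 0.50. Discriminant |r|: 0.65, 0.66, 0.45, 0.10; count ≥ 0.50 → 2.

2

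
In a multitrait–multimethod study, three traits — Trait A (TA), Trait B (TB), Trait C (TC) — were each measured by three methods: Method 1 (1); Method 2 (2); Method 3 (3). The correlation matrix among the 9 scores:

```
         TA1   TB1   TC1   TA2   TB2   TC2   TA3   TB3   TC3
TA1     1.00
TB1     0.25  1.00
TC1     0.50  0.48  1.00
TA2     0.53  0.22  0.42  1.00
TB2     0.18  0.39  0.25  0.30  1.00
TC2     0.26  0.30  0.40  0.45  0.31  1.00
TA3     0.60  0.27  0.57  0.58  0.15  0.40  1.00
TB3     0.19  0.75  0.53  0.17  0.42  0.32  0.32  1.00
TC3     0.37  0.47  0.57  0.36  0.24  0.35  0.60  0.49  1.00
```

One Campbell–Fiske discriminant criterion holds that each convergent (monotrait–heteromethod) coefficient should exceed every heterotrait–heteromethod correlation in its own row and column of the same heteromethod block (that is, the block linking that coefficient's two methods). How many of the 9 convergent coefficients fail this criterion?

Each convergent coefficient versus the relevant comparison correlations:
TA (methods 1·2): 0.53 vs {0.18, 0.22, 0.26, 0.42} → pass.
TA (methods 1·3): 0.60 vs {0.19, 0.27, 0.37, 0.57} → pass.
TA (methods 2·3): 0.58 vs {0.17, 0.15, 0.36, 0.40} → pass.
TB (methods 1·2): 0.39 vs {0.22, 0.18, 0.30, 0.25} → pass.
TB (methods 1·3): 0.75 vs {0.27, 0.19, 0.47, 0.53} → pass.
TB (methods 2·3): 0.42 vs {0.15, 0.17, 0.24, 0.32} → pass.
TC (methods 1·2): 0.40 vs {0.42, 0.26, 0.25, 0.30} → fail.
TC (methods 1·3): 0.57 vs {0.57, 0.37, 0.53, 0.47} → fail.
TC (methods 2·3): 0.35 vs {0.40, 0.36, 0.32, 0.24} → fail.
3 of 9 fail.

3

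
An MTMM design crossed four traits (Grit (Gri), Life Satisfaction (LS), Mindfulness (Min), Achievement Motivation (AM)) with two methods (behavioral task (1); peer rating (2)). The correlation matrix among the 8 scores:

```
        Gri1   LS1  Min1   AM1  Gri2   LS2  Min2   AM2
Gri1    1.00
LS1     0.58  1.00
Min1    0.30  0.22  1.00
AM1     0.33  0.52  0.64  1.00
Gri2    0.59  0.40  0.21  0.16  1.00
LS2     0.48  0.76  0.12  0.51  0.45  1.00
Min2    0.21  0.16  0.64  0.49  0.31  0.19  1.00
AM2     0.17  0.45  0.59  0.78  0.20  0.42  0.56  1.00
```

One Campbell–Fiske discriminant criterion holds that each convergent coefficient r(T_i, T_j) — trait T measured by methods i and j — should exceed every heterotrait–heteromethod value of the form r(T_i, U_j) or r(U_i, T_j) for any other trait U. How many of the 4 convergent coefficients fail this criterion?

0

Each convergent coefficient versus the relevant comparison correlations:
Gri (methods 1·2): 0.59 vs {0.48, 0.40, 0.21, 0.21, 0.17, 0.16} → pass.
LS (methods 1·2): 0.76 vs {0.40, 0.48, 0.16, 0.12, 0.45, 0.51} → pass.
Min (methods 1·2): 0.64 vs {0.21, 0.21, 0.12, 0.16, 0.59, 0.49} → pass.
AM (methods 1·2): 0.78 vs {0.16, 0.17, 0.51, 0.45, 0.49, 0.59} → pass.
0 of 4 fail.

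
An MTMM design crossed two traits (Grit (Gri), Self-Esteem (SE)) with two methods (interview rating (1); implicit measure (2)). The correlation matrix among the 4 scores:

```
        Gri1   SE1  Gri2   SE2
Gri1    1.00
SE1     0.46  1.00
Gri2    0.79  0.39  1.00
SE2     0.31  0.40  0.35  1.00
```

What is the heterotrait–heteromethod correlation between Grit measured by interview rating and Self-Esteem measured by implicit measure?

Different traits and methods: r(Gri1, SE2) = 0.31.

0.31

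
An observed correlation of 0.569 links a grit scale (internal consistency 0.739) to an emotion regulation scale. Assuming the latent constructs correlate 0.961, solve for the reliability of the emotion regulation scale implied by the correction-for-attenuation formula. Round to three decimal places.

r_true = r_obs / √(r_xx · r_yy) ⇒ 0.961 = 0.569 / √(0.739 · r_yy).
√(0.739 · r_yy) = 0.569 / 0.961 = 0.5921; 0.739 · r_yy = 0.3506; r_yy = 0.3506 / 0.739 ≈ 0.474.

0.474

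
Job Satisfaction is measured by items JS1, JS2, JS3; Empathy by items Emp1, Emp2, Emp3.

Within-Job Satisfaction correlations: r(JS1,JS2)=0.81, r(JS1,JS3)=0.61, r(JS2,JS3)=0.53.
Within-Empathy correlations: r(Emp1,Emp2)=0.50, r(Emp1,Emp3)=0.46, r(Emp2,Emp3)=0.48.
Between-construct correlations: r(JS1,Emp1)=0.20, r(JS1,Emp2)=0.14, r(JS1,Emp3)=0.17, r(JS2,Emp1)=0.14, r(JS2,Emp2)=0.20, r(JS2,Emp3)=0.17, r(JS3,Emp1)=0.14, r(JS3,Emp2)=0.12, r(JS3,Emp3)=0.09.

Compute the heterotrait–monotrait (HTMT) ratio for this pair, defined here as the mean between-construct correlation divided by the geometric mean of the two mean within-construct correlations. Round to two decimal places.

Mean heterotrait r = 1.37/9 = 0.1522.
Mean within-JS = 1.95/3 = 0.6500; mean within-Emp = 1.44/3 = 0.4800.
Geometric mean = √(0.6500 × 0.4800) = 0.5586.
HTMT = 0.1522 / 0.5586 = 0.27.

0.27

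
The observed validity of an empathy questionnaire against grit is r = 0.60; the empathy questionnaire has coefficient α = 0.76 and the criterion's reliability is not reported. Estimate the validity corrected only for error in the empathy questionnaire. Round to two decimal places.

0.69

Single correction: r_c = r_obs / √r_xx = 0.60 / √0.76 = 0.60 / 0.8718 ≈ 0.69.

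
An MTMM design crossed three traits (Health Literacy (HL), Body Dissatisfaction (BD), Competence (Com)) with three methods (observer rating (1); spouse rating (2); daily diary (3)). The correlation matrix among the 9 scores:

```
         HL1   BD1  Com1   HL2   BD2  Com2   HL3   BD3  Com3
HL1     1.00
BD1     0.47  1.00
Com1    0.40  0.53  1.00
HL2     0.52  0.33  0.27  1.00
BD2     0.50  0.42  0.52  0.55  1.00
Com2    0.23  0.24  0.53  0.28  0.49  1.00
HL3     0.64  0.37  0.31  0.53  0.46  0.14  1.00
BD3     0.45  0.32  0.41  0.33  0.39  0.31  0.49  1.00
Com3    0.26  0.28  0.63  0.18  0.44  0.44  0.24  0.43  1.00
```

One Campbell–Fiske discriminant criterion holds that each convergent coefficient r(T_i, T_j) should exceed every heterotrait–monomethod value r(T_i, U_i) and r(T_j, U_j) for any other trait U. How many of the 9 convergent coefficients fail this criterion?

Convergent coefficients and their comparison sets:
HL (methods 1·2): 0.52 vs {0.47, 0.55, 0.40, 0.28} → fail.
HL (methods 1·3): 0.64 vs {0.47, 0.49, 0.40, 0.24} → pass.
HL (methods 2·3): 0.53 vs {0.55, 0.49, 0.28, 0.24} → fail.
BD (methods 1·2): 0.42 vs {0.47, 0.55, 0.53, 0.49} → fail.
BD (methods 1·3): 0.32 vs {0.47, 0.49, 0.53, 0.43} → fail.
BD (methods 2·3): 0.39 vs {0.55, 0.49, 0.49, 0.43} → fail.
Com (methods 1·2): 0.53 vs {0.40, 0.28, 0.53, 0.49} → fail.
Com (methods 1·3): 0.63 vs {0.40, 0.24, 0.53, 0.43} → pass.
Com (methods 2·3): 0.44 vs {0.28, 0.24, 0.49, 0.43} → fail.
7 of 9 fail.

7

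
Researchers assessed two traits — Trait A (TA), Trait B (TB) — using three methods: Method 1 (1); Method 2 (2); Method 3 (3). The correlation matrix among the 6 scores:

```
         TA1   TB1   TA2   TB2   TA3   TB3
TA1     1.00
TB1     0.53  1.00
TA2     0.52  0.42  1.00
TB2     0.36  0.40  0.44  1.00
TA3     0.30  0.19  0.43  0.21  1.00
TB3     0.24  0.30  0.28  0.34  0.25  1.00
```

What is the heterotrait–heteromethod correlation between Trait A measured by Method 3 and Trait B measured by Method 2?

Different traits and methods: r(TA3, TB2) = 0.21.

0.21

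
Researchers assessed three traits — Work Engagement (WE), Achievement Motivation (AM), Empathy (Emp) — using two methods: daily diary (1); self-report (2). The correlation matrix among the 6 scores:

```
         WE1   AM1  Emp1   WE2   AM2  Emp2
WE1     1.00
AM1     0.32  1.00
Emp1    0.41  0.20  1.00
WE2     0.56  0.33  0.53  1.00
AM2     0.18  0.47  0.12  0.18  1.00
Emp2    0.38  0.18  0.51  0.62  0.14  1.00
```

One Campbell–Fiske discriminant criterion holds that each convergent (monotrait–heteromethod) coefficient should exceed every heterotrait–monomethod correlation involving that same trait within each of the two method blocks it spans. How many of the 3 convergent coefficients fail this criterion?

Each convergent coefficient versus the relevant comparison correlations:
WE (methods 1·2): 0.56 vs {0.32, 0.18, 0.41, 0.62} → fail.
AM (methods 1·2): 0.47 vs {0.32, 0.18, 0.20, 0.14} → pass.
Emp (methods 1·2): 0.51 vs {0.41, 0.62, 0.20, 0.14} → fail.
2 of 3 fail.

2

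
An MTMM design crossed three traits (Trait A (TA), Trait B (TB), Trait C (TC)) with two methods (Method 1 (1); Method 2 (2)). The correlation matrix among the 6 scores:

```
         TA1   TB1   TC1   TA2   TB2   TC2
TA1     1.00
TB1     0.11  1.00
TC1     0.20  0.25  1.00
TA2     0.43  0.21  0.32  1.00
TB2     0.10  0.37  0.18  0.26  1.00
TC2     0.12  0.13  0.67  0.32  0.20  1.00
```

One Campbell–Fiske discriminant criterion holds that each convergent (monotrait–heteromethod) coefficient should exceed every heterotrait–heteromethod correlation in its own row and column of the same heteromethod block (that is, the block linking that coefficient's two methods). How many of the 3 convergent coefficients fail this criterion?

Each convergent coefficient versus the relevant comparison correlations:
TA (methods 1·2): 0.43 vs {0.10, 0.21, 0.12, 0.32} → pass.
TB (methods 1·2): 0.37 vs {0.21, 0.10, 0.13, 0.18} → pass.
TC (methods 1·2): 0.67 vs {0.32, 0.12, 0.18, 0.13} → pass.
0 of 3 fail.

0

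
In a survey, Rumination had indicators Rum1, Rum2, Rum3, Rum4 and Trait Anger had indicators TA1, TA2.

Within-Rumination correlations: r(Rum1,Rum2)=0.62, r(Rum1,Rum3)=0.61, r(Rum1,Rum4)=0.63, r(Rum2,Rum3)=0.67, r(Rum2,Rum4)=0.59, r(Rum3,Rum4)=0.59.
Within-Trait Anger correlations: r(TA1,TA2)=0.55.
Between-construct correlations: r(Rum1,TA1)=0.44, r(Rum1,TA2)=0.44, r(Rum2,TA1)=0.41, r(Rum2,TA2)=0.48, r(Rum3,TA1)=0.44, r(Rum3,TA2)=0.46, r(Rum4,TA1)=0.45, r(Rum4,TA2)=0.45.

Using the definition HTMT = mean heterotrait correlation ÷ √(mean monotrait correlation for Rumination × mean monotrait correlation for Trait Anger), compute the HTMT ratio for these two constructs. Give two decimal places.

Mean between = 3.57/8 = 0.4463.
Mean within-Rum = 3.71/6 = 0.6183; mean within-TA = 0.55/1 = 0.5500.
Geometric mean = √(0.6183 × 0.5500) = 0.5832.
HTMT = 0.4463 / 0.5832 = 0.77.

0.77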